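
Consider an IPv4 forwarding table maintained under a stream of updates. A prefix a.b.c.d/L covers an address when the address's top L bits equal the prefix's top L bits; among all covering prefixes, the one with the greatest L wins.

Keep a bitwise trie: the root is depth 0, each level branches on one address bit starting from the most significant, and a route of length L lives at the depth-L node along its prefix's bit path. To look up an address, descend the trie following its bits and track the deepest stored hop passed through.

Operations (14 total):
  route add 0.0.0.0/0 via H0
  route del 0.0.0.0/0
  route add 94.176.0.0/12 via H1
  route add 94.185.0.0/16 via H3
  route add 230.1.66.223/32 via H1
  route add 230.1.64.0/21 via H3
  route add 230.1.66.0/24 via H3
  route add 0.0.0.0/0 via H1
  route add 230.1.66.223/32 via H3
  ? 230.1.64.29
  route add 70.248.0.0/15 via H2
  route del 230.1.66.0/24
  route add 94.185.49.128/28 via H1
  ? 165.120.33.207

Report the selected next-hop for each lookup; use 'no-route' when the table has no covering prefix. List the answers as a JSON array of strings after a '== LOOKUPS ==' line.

Process each operation:
  + 0.0.0.0/0 (H0) depth=0
  del 0.0.0.0/0 (clear depth 0)
  + 94.176.0.0/12 (H1) depth=12
  + 94.185.0.0/16 (H3) depth=16
  + 230.1.66.223/32 (H1) depth=32
  + 230.1.64.0/21 (H3) depth=21
  + 230.1.66.0/24 (H3) depth=24
  + 0.0.0.0/0 (H1) depth=0
  + 230.1.66.223/32 (H3) depth=32
  Q 230.1.64.29: descend 1110011000000001010000 ; hops seen [H1,H3] ; pick H3
  + 70.248.0.0/15 (H2) depth=15
  del 230.1.66.0/24 (clear depth 24)
  + 94.185.49.128/28 (H1) depth=28
  Q 165.120.33.207: descend 1 ; hops seen [H1] ; pick H1

== LOOKUPS ==
["H3","H1"]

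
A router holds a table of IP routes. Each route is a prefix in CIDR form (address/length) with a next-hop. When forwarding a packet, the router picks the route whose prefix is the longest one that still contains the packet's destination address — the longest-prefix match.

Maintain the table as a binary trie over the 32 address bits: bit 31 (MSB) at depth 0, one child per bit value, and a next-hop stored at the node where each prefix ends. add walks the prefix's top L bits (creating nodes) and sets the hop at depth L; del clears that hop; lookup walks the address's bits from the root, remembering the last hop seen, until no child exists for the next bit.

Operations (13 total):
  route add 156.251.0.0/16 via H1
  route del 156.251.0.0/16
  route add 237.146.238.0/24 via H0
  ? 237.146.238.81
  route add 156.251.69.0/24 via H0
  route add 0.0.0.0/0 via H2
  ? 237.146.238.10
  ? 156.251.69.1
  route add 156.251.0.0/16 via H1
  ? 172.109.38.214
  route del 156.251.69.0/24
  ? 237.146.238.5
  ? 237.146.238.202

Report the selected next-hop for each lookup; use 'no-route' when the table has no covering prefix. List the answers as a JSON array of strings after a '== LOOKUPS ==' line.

Apply in order:
  + 156.251.0.0/16 (H1) depth=16
  - 156.251.0.0/16 clear@16
  + 237.146.238.0/24 (H0) depth=24
  lookup 237.146.238.81: bits 111011011001001011101110 walk d0:-→d1:-→d2:-→d3:-→d4:-→d5:-→d6:-→d7:-→d8:-→d9:-→d10:-→d11:-→d12:-→d13:-→d14:-→d15:-→d16:-→d17:-→d18:-→d19:-→d20:-→d21:-→d22:-→d23:-→d24:H0 -> H0
  + 156.251.69.0/24 (H0) depth=24
  + 0.0.0.0/0 (H2) depth=0
  lookup 237.146.238.10: bits 111011011001001011101110 walk d0:H2→d1:-→d2:-→d3:-→d4:-→d5:-→d6:-→d7:-→d8:-→d9:-→d10:-→d11:-→d12:-→d13:-→d14:-→d15:-→d16:-→d17:-→d18:-→d19:-→d20:-→d21:-→d22:-→d23:-→d24:H0 -> H0
  lookup 156.251.69.1: bits 100111001111101101000101 walk d0:H2→d1:-→d2:-→d3:-→d4:-→d5:-→d6:-→d7:-→d8:-→d9:-→d10:-→d11:-→d12:-→d13:-→d14:-→d15:-→d16:-→d17:-→d18:-→d19:-→d20:-→d21:-→d22:-→d23:-→d24:H0 -> H0
  + 156.251.0.0/16 (H1) depth=16
  lookup 172.109.38.214: bits 10 walk d0:H2→d1:-→d2:- -> H2
  - 156.251.69.0/24 clear@24
  lookup 237.146.238.5: bits 111011011001001011101110 walk d0:H2→d1:-→d2:-→d3:-→d4:-→d5:-→d6:-→d7:-→d8:-→d9:-→d10:-→d11:-→d12:-→d13:-→d14:-→d15:-→d16:-→d17:-→d18:-→d19:-→d20:-→d21:-→d22:-→d23:-→d24:H0 -> H0
  lookup 237.146.238.202: bits 111011011001001011101110 walk d0:H2→d1:-→d2:-→d3:-→d4:-→d5:-→d6:-→d7:-→d8:-→d9:-→d10:-→d11:-→d12:-→d13:-→d14:-→d15:-→d16:-→d17:-→d18:-→d19:-→d20:-→d21:-→d22:-→d23:-→d24:H0 -> H0

== LOOKUPS ==
["H0","H0","H0","H2","H0","H0"]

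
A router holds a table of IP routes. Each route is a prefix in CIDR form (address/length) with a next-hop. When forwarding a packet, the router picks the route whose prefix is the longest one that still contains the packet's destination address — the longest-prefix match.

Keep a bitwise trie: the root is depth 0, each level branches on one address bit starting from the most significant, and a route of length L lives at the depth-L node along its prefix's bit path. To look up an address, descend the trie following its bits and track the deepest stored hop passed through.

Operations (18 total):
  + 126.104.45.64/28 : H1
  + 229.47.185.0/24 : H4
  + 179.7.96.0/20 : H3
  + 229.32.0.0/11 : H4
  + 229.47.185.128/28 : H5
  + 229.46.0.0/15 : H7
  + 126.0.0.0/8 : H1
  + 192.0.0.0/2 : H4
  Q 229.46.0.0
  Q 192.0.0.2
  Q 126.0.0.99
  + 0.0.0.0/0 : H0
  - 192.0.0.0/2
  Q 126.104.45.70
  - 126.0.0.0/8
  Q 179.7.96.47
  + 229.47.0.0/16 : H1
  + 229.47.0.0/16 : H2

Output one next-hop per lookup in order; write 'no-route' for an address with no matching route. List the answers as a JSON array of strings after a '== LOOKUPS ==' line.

Process each operation:
  add 126.104.45.64/28 -> H1 at depth 28
  add 229.47.185.0/24 -> H4 at depth 24
  add 179.7.96.0/20 -> H3 at depth 20
  add 229.32.0.0/11 -> H4 at depth 11
  add 229.47.185.128/28 -> H5 at depth 28
  add 229.46.0.0/15 -> H7 at depth 15
  add 126.0.0.0/8 -> H1 at depth 8
  add 192.0.0.0/2 -> H4 at depth 2
  ? 229.46.0.0  path d0:-→d1:-→d2:H4→d3:-→d4:-→d5:-→d6:-→d7:-→d8:-→d9:-→d10:-→d11:H4→d12:-→d13:-→d14:-→d15:H7  best=H7
  ? 192.0.0.2  path d0:-→d1:-→d2:H4  best=H4
  ? 126.0.0.99  path d0:-→d1:-→d2:-→d3:-→d4:-→d5:-→d6:-→d7:-→d8:H1→d9:-  best=H1
  add 0.0.0.0/0 -> H0 at depth 0
  del 192.0.0.0/2 (clear depth 2)
  ? 126.104.45.70  path d0:H0→d1:-→d2:-→d3:-→d4:-→d5:-→d6:-→d7:-→d8:H1→d9:-→d10:-→d11:-→d12:-→d13:-→d14:-→d15:-→d16:-→d17:-→d18:-→d19:-→d20:-→d21:-→d22:-→d23:-→d24:-→d25:-→d26:-→d27:-→d28:H1  best=H1
  del 126.0.0.0/8 (clear depth 8)
  ? 179.7.96.47  path d0:H0→d1:-→d2:-→d3:-→d4:-→d5:-→d6:-→d7:-→d8:-→d9:-→d10:-→d11:-→d12:-→d13:-→d14:-→d15:-→d16:-→d17:-→d18:-→d19:-→d20:H3  best=H3
  add 229.47.0.0/16 -> H1 at depth 16
  add 229.47.0.0/16 -> H2 at depth 16

== LOOKUPS ==
["H7","H4","H1","H1","H3"]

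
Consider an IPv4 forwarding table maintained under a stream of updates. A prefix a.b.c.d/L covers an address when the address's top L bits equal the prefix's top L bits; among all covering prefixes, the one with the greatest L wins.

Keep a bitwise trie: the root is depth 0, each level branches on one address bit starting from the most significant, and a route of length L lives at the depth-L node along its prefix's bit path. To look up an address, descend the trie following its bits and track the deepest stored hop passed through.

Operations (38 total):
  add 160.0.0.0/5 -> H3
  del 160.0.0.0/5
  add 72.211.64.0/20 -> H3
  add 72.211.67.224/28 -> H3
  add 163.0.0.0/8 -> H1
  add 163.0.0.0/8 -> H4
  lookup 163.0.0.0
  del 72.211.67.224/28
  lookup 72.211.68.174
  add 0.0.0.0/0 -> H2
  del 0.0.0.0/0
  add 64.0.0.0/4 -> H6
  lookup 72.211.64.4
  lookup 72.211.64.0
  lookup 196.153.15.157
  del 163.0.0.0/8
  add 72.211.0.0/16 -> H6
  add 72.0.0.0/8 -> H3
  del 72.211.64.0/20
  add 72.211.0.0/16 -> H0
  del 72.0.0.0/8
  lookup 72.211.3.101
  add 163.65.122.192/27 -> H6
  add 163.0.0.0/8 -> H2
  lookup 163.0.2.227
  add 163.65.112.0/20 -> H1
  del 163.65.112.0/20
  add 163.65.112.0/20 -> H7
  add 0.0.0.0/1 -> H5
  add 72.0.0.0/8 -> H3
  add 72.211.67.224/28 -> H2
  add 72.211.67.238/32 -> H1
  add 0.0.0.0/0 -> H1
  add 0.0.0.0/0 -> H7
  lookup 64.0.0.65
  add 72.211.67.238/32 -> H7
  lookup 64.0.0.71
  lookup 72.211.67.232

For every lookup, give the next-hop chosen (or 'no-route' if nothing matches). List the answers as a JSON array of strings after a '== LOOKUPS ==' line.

Apply in order:
  + 160.0.0.0/5 (H3) depth=5
  - 160.0.0.0/5 clear@5
  + 72.211.64.0/20 (H3) depth=20
  + 72.211.67.224/28 (H3) depth=28
  + 163.0.0.0/8 (H1) depth=8
  + 163.0.0.0/8 (H4) depth=8
  Q 163.0.0.0: descend 10100011 ; hops seen [H4] ; pick H4
  - 72.211.67.224/28 clear@28
  Q 72.211.68.174: descend 010010001101001101000 ; hops seen [H3] ; pick H3
  + 0.0.0.0/0 (H2) depth=0
  - 0.0.0.0/0 clear@0
  + 64.0.0.0/4 (H6) depth=4
  Q 72.211.64.4: descend 0100100011010011010000 ; hops seen [H6,H3] ; pick H3
  Q 72.211.64.0: descend 0100100011010011010000 ; hops seen [H6,H3] ; pick H3
  Q 196.153.15.157: descend 1 ; hops seen [∅] ; pick no-route
  - 163.0.0.0/8 clear@8
  + 72.211.0.0/16 (H6) depth=16
  + 72.0.0.0/8 (H3) depth=8
  - 72.211.64.0/20 clear@20
  + 72.211.0.0/16 (H0) depth=16
  - 72.0.0.0/8 clear@8
  Q 72.211.3.101: descend 01001000110100110 ; hops seen [H6,H0] ; pick H0
  + 163.65.122.192/27 (H6) depth=27
  + 163.0.0.0/8 (H2) depth=8
  Q 163.0.2.227: descend 101000110 ; hops seen [H2] ; pick H2
  + 163.65.112.0/20 (H1) depth=20
  - 163.65.112.0/20 clear@20
  + 163.65.112.0/20 (H7) depth=20
  + 0.0.0.0/1 (H5) depth=1
  + 72.0.0.0/8 (H3) depth=8
  + 72.211.67.224/28 (H2) depth=28
  + 72.211.67.238/32 (H1) depth=32
  + 0.0.0.0/0 (H1) depth=0
  + 0.0.0.0/0 (H7) depth=0
  Q 64.0.0.65: descend 0100 ; hops seen [H7,H5,H6] ; pick H6
  + 72.211.67.238/32 (H7) depth=32
  Q 64.0.0.71: descend 0100 ; hops seen [H7,H5,H6] ; pick H6
  Q 72.211.67.232: descend 01001000110100110100001111101 ; hops seen [H7,H5,H6,H3,H0,H2] ; pick H2

== LOOKUPS ==
["H4","H3","H3","H3","no-route","H0","H2","H6","H6","H2"]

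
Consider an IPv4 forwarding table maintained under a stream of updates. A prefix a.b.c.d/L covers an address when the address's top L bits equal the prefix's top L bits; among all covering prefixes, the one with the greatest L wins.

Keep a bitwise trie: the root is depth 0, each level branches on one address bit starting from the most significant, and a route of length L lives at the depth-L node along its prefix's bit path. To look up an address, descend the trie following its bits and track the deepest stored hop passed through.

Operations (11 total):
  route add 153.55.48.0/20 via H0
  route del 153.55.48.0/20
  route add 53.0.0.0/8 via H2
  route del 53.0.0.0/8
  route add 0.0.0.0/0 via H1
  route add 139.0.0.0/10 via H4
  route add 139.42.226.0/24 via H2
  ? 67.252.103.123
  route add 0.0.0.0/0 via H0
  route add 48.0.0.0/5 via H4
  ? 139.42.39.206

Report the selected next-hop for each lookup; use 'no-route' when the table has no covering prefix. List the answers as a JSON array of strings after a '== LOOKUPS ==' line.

Process each operation:
  + 153.55.48.0/20 (H0) depth=20
  del 153.55.48.0/20 (clear depth 20)
  + 53.0.0.0/8 (H2) depth=8
  del 53.0.0.0/8 (clear depth 8)
  + 0.0.0.0/0 (H1) depth=0
  + 139.0.0.0/10 (H4) depth=10
  + 139.42.226.0/24 (H2) depth=24
  Q 67.252.103.123: descend 0 ; hops seen [H1] ; pick H1
  + 0.0.0.0/0 (H0) depth=0
  + 48.0.0.0/5 (H4) depth=5
  Q 139.42.39.206: descend 1000101100101010 ; hops seen [H0,H4] ; pick H4

== LOOKUPS ==
["H1","H4"]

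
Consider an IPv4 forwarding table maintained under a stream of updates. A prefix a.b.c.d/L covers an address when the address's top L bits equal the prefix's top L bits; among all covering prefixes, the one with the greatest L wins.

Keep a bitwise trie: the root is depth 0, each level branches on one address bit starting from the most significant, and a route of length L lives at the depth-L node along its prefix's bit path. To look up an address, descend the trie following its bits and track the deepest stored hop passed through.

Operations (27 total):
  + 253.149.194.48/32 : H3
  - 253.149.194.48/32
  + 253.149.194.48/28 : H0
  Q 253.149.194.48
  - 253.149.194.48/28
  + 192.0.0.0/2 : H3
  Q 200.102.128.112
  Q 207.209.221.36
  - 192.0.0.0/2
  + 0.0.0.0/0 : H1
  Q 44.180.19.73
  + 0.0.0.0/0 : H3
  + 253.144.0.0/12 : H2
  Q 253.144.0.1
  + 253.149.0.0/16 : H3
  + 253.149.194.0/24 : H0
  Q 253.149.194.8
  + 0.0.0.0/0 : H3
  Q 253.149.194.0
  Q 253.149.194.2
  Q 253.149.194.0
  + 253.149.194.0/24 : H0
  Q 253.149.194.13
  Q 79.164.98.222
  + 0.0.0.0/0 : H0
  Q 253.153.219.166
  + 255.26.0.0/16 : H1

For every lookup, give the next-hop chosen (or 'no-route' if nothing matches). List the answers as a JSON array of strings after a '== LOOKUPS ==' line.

Trace:
  + 253.149.194.48/32 (H3) depth=32
  - 253.149.194.48/32 clear@32
  + 253.149.194.48/28 (H0) depth=28
  Q 253.149.194.48: descend 11111101100101011100001000110000 ; hops seen [H0] ; pick H0
  - 253.149.194.48/28 clear@28
  + 192.0.0.0/2 (H3) depth=2
  Q 200.102.128.112: descend 11 ; hops seen [H3] ; pick H3
  Q 207.209.221.36: descend 11 ; hops seen [H3] ; pick H3
  - 192.0.0.0/2 clear@2
  + 0.0.0.0/0 (H1) depth=0
  Q 44.180.19.73: descend ε ; hops seen [H1] ; pick H1
  + 0.0.0.0/0 (H3) depth=0
  + 253.144.0.0/12 (H2) depth=12
  Q 253.144.0.1: descend 1111110110010 ; hops seen [H3,H2] ; pick H2
  + 253.149.0.0/16 (H3) depth=16
  + 253.149.194.0/24 (H0) depth=24
  Q 253.149.194.8: descend 11111101100101011100001000 ; hops seen [H3,H2,H3,H0] ; pick H0
  + 0.0.0.0/0 (H3) depth=0
  Q 253.149.194.0: descend 11111101100101011100001000 ; hops seen [H3,H2,H3,H0] ; pick H0
  Q 253.149.194.2: descend 11111101100101011100001000 ; hops seen [H3,H2,H3,H0] ; pick H0
  Q 253.149.194.0: descend 11111101100101011100001000 ; hops seen [H3,H2,H3,H0] ; pick H0
  + 253.149.194.0/24 (H0) depth=24
  Q 253.149.194.13: descend 11111101100101011100001000 ; hops seen [H3,H2,H3,H0] ; pick H0
  Q 79.164.98.222: descend ε ; hops seen [H3] ; pick H3
  + 0.0.0.0/0 (H0) depth=0
  Q 253.153.219.166: descend 111111011001 ; hops seen [H0,H2] ; pick H2
  + 255.26.0.0/16 (H1) depth=16

== LOOKUPS ==
["H0","H3","H3","H1","H2","H0","H0","H0","H0","H0","H3","H2"]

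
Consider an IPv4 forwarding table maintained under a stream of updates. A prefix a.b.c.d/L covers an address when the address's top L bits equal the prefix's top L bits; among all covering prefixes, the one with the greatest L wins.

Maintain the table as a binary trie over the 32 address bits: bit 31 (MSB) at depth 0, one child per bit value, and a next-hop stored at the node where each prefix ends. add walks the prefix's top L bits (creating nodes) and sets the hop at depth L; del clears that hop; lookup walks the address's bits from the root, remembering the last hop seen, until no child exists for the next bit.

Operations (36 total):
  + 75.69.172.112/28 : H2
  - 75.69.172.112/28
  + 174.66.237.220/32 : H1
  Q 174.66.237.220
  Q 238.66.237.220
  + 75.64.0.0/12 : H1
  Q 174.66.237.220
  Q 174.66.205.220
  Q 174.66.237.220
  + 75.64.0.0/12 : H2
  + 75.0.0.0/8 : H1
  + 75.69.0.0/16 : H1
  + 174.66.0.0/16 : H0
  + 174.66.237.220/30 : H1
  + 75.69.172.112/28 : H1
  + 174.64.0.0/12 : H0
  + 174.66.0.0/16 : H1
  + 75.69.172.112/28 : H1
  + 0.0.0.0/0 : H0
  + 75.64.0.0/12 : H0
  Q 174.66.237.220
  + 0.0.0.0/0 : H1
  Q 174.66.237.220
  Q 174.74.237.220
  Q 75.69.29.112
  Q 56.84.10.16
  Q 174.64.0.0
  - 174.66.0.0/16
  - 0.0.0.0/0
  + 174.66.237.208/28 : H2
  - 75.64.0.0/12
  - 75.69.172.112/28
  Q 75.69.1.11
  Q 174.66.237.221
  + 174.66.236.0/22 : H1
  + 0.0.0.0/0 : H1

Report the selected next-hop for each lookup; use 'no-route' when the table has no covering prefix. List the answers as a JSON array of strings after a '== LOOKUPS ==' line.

Apply in order:
  + 75.69.172.112/28 (H2) depth=28
  del 75.69.172.112/28 (clear depth 28)
  + 174.66.237.220/32 (H1) depth=32
  lookup 174.66.237.220: bits 10101110010000101110110111011100 walk d0:-→d1:-→d2:-→d3:-→d4:-→d5:-→d6:-→d7:-→d8:-→d9:-→d10:-→d11:-→d12:-→d13:-→d14:-→d15:-→d16:-→d17:-→d18:-→d19:-→d20:-→d21:-→d22:-→d23:-→d24:-→d25:-→d26:-→d27:-→d28:-→d29:-→d30:-→d31:-→d32:H1 -> H1
  lookup 238.66.237.220: bits 1 walk d0:-→d1:- -> no-route
  + 75.64.0.0/12 (H1) depth=12
  lookup 174.66.237.220: bits 10101110010000101110110111011100 walk d0:-→d1:-→d2:-→d3:-→d4:-→d5:-→d6:-→d7:-→d8:-→d9:-→d10:-→d11:-→d12:-→d13:-→d14:-→d15:-→d16:-→d17:-→d18:-→d19:-→d20:-→d21:-→d22:-→d23:-→d24:-→d25:-→d26:-→d27:-→d28:-→d29:-→d30:-→d31:-→d32:H1 -> H1
  lookup 174.66.205.220: bits 101011100100001011 walk d0:-→d1:-→d2:-→d3:-→d4:-→d5:-→d6:-→d7:-→d8:-→d9:-→d10:-→d11:-→d12:-→d13:-→d14:-→d15:-→d16:-→d17:-→d18:- -> no-route
  lookup 174.66.237.220: bits 10101110010000101110110111011100 walk d0:-→d1:-→d2:-→d3:-→d4:-→d5:-→d6:-→d7:-→d8:-→d9:-→d10:-→d11:-→d12:-→d13:-→d14:-→d15:-→d16:-→d17:-→d18:-→d19:-→d20:-→d21:-→d22:-→d23:-→d24:-→d25:-→d26:-→d27:-→d28:-→d29:-→d30:-→d31:-→d32:H1 -> H1
  + 75.64.0.0/12 (H2) depth=12
  + 75.0.0.0/8 (H1) depth=8
  + 75.69.0.0/16 (H1) depth=16
  + 174.66.0.0/16 (H0) depth=16
  + 174.66.237.220/30 (H1) depth=30
  + 75.69.172.112/28 (H1) depth=28
  + 174.64.0.0/12 (H0) depth=12
  + 174.66.0.0/16 (H1) depth=16
  + 75.69.172.112/28 (H1) depth=28
  + 0.0.0.0/0 (H0) depth=0
  + 75.64.0.0/12 (H0) depth=12
  lookup 174.66.237.220: bits 10101110010000101110110111011100 walk d0:H0→d1:-→d2:-→d3:-→d4:-→d5:-→d6:-→d7:-→d8:-→d9:-→d10:-→d11:-→d12:H0→d13:-→d14:-→d15:-→d16:H1→d17:-→d18:-→d19:-→d20:-→d21:-→d22:-→d23:-→d24:-→d25:-→d26:-→d27:-→d28:-→d29:-→d30:H1→d31:-→d32:H1 -> H1
  + 0.0.0.0/0 (H1) depth=0
  lookup 174.66.237.220: bits 10101110010000101110110111011100 walk d0:H1→d1:-→d2:-→d3:-→d4:-→d5:-→d6:-→d7:-→d8:-→d9:-→d10:-→d11:-→d12:H0→d13:-→d14:-→d15:-→d16:H1→d17:-→d18:-→d19:-→d20:-→d21:-→d22:-→d23:-→d24:-→d25:-→d26:-→d27:-→d28:-→d29:-→d30:H1→d31:-→d32:H1 -> H1
  lookup 174.74.237.220: bits 101011100100 walk d0:H1→d1:-→d2:-→d3:-→d4:-→d5:-→d6:-→d7:-→d8:-→d9:-→d10:-→d11:-→d12:H0 -> H0
  lookup 75.69.29.112: bits 0100101101000101 walk d0:H1→d1:-→d2:-→d3:-→d4:-→d5:-→d6:-→d7:-→d8:H1→d9:-→d10:-→d11:-→d12:H0→d13:-→d14:-→d15:-→d16:H1 -> H1
  lookup 56.84.10.16: bits 0 walk d0:H1→d1:- -> H1
  lookup 174.64.0.0: bits 10101110010000 walk d0:H1→d1:-→d2:-→d3:-→d4:-→d5:-→d6:-→d7:-→d8:-→d9:-→d10:-→d11:-→d12:H0→d13:-→d14:- -> H0
  del 174.66.0.0/16 (clear depth 16)
  del 0.0.0.0/0 (clear depth 0)
  + 174.66.237.208/28 (H2) depth=28
  del 75.64.0.0/12 (clear depth 12)
  del 75.69.172.112/28 (clear depth 28)
  lookup 75.69.1.11: bits 0100101101000101 walk d0:-→d1:-→d2:-→d3:-→d4:-→d5:-→d6:-→d7:-→d8:H1→d9:-→d10:-→d11:-→d12:-→d13:-→d14:-→d15:-→d16:H1 -> H1
  lookup 174.66.237.221: bits 1010111001000010111011011101110 walk d0:-→d1:-→d2:-→d3:-→d4:-→d5:-→d6:-→d7:-→d8:-→d9:-→d10:-→d11:-→d12:H0→d13:-→d14:-→d15:-→d16:-→d17:-→d18:-→d19:-→d20:-→d21:-→d22:-→d23:-→d24:-→d25:-→d26:-→d27:-→d28:H2→d29:-→d30:H1→d31:- -> H1
  + 174.66.236.0/22 (H1) depth=22
  + 0.0.0.0/0 (H1) depth=0

== LOOKUPS ==
["H1","no-route","H1","no-route","H1","H1","H1","H0","H1","H1","H0","H1","H1"]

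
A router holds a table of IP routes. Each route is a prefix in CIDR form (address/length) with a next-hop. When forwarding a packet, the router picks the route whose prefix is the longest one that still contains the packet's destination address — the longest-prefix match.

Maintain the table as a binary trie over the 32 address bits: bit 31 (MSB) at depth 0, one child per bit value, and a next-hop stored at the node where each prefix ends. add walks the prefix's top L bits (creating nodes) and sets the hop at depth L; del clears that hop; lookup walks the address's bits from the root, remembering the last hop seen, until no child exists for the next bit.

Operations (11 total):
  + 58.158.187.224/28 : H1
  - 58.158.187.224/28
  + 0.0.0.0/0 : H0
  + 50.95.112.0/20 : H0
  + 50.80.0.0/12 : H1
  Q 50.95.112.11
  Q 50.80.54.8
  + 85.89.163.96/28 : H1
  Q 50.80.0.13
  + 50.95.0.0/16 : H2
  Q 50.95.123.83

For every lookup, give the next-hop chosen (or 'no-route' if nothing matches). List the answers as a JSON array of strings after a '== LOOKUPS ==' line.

Process each operation:
  + 58.158.187.224/28 (H1) depth=28
  - 58.158.187.224/28 clear@28
  + 0.0.0.0/0 (H0) depth=0
  + 50.95.112.0/20 (H0) depth=20
  + 50.80.0.0/12 (H1) depth=12
  Q 50.95.112.11: descend 00110010010111110111 ; hops seen [H0,H1,H0] ; pick H0
  Q 50.80.54.8: descend 001100100101 ; hops seen [H0,H1] ; pick H1
  + 85.89.163.96/28 (H1) depth=28
  Q 50.80.0.13: descend 001100100101 ; hops seen [H0,H1] ; pick H1
  + 50.95.0.0/16 (H2) depth=16
  Q 50.95.123.83: descend 00110010010111110111 ; hops seen [H0,H1,H2,H0] ; pick H0

== LOOKUPS ==
["H0","H1","H1","H0"]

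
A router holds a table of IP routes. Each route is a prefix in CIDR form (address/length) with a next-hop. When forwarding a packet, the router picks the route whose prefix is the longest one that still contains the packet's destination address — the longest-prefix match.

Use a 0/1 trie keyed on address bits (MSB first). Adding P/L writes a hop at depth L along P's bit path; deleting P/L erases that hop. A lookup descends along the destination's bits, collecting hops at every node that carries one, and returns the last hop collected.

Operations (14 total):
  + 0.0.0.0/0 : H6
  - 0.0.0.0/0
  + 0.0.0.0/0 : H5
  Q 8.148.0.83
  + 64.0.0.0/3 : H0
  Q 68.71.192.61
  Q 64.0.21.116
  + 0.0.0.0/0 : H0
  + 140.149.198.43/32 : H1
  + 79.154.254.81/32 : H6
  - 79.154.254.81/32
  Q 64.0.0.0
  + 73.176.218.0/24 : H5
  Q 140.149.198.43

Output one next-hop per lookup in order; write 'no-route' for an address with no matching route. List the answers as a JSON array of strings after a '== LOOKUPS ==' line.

Apply in order:
  + 0.0.0.0/0 (H6) depth=0
  - 0.0.0.0/0 clear@0
  + 0.0.0.0/0 (H5) depth=0
  ? 8.148.0.83  path d0:H5  best=H5
  + 64.0.0.0/3 (H0) depth=3
  ? 68.71.192.61  path d0:H5→d1:-→d2:-→d3:H0  best=H0
  ? 64.0.21.116  path d0:H5→d1:-→d2:-→d3:H0  best=H0
  + 0.0.0.0/0 (H0) depth=0
  + 140.149.198.43/32 (H1) depth=32
  + 79.154.254.81/32 (H6) depth=32
  - 79.154.254.81/32 clear@32
  ? 64.0.0.0  path d0:H0→d1:-→d2:-→d3:H0→d4:-  best=H0
  + 73.176.218.0/24 (H5) depth=24
  ? 140.149.198.43  path d0:H0→d1:-→d2:-→d3:-→d4:-→d5:-→d6:-→d7:-→d8:-→d9:-→d10:-→d11:-→d12:-→d13:-→d14:-→d15:-→d16:-→d17:-→d18:-→d19:-→d20:-→d21:-→d22:-→d23:-→d24:-→d25:-→d26:-→d27:-→d28:-→d29:-→d30:-→d31:-→d32:H1  best=H1

== LOOKUPS ==
["H5","H0","H0","H0","H1"]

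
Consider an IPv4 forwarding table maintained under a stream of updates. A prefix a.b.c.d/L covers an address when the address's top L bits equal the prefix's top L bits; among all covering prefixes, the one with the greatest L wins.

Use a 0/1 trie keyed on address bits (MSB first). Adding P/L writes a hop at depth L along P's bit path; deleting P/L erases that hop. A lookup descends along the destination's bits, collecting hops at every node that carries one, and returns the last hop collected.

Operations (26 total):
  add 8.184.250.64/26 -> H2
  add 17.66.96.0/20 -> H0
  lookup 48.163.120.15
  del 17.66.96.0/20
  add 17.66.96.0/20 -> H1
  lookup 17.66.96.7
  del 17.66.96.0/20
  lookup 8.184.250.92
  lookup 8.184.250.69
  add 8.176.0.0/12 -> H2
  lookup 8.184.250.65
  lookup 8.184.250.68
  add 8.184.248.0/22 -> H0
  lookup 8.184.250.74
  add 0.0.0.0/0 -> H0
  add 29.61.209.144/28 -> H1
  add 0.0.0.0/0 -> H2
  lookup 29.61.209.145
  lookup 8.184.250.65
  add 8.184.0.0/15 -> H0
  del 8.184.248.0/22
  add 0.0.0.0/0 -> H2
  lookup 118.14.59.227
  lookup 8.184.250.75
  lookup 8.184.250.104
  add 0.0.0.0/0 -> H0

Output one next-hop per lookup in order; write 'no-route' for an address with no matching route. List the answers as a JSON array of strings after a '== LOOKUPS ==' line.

Process each operation:
  add 8.184.250.64/26 -> H2 at depth 26
  add 17.66.96.0/20 -> H0 at depth 20
  ? 48.163.120.15  path d0:-→d1:-→d2:-  best=no-route
  - 17.66.96.0/20 clear@20
  add 17.66.96.0/20 -> H1 at depth 20
  ? 17.66.96.7  path d0:-→d1:-→d2:-→d3:-→d4:-→d5:-→d6:-→d7:-→d8:-→d9:-→d10:-→d11:-→d12:-→d13:-→d14:-→d15:-→d16:-→d17:-→d18:-→d19:-→d20:H1  best=H1
  - 17.66.96.0/20 clear@20
  ? 8.184.250.92  path d0:-→d1:-→d2:-→d3:-→d4:-→d5:-→d6:-→d7:-→d8:-→d9:-→d10:-→d11:-→d12:-→d13:-→d14:-→d15:-→d16:-→d17:-→d18:-→d19:-→d20:-→d21:-→d22:-→d23:-→d24:-→d25:-→d26:H2  best=H2
  ? 8.184.250.69  path d0:-→d1:-→d2:-→d3:-→d4:-→d5:-→d6:-→d7:-→d8:-→d9:-→d10:-→d11:-→d12:-→d13:-→d14:-→d15:-→d16:-→d17:-→d18:-→d19:-→d20:-→d21:-→d22:-→d23:-→d24:-→d25:-→d26:H2  best=H2
  add 8.176.0.0/12 -> H2 at depth 12
  ? 8.184.250.65  path d0:-→d1:-→d2:-→d3:-→d4:-→d5:-→d6:-→d7:-→d8:-→d9:-→d10:-→d11:-→d12:H2→d13:-→d14:-→d15:-→d16:-→d17:-→d18:-→d19:-→d20:-→d21:-→d22:-→d23:-→d24:-→d25:-→d26:H2  best=H2
  ? 8.184.250.68  path d0:-→d1:-→d2:-→d3:-→d4:-→d5:-→d6:-→d7:-→d8:-→d9:-→d10:-→d11:-→d12:H2→d13:-→d14:-→d15:-→d16:-→d17:-→d18:-→d19:-→d20:-→d21:-→d22:-→d23:-→d24:-→d25:-→d26:H2  best=H2
  add 8.184.248.0/22 -> H0 at depth 22
  ? 8.184.250.74  path d0:-→d1:-→d2:-→d3:-→d4:-→d5:-→d6:-→d7:-→d8:-→d9:-→d10:-→d11:-→d12:H2→d13:-→d14:-→d15:-→d16:-→d17:-→d18:-→d19:-→d20:-→d21:-→d22:H0→d23:-→d24:-→d25:-→d26:H2  best=H2
  add 0.0.0.0/0 -> H0 at depth 0
  add 29.61.209.144/28 -> H1 at depth 28
  add 0.0.0.0/0 -> H2 at depth 0
  ? 29.61.209.145  path d0:H2→d1:-→d2:-→d3:-→d4:-→d5:-→d6:-→d7:-→d8:-→d9:-→d10:-→d11:-→d12:-→d13:-→d14:-→d15:-→d16:-→d17:-→d18:-→d19:-→d20:-→d21:-→d22:-→d23:-→d24:-→d25:-→d26:-→d27:-→d28:H1  best=H1
  ? 8.184.250.65  path d0:H2→d1:-→d2:-→d3:-→d4:-→d5:-→d6:-→d7:-→d8:-→d9:-→d10:-→d11:-→d12:H2→d13:-→d14:-→d15:-→d16:-→d17:-→d18:-→d19:-→d20:-→d21:-→d22:H0→d23:-→d24:-→d25:-→d26:H2  best=H2
  add 8.184.0.0/15 -> H0 at depth 15
  - 8.184.248.0/22 clear@22
  add 0.0.0.0/0 -> H2 at depth 0
  ? 118.14.59.227  path d0:H2→d1:-  best=H2
  ? 8.184.250.75  path d0:H2→d1:-→d2:-→d3:-→d4:-→d5:-→d6:-→d7:-→d8:-→d9:-→d10:-→d11:-→d12:H2→d13:-→d14:-→d15:H0→d16:-→d17:-→d18:-→d19:-→d20:-→d21:-→d22:-→d23:-→d24:-→d25:-→d26:H2  best=H2
  ? 8.184.250.104  path d0:H2→d1:-→d2:-→d3:-→d4:-→d5:-→d6:-→d7:-→d8:-→d9:-→d10:-→d11:-→d12:H2→d13:-→d14:-→d15:H0→d16:-→d17:-→d18:-→d19:-→d20:-→d21:-→d22:-→d23:-→d24:-→d25:-→d26:H2  best=H2
  add 0.0.0.0/0 -> H0 at depth 0

== LOOKUPS ==
["no-route","H1","H2","H2","H2","H2","H2","H1","H2","H2","H2","H2"]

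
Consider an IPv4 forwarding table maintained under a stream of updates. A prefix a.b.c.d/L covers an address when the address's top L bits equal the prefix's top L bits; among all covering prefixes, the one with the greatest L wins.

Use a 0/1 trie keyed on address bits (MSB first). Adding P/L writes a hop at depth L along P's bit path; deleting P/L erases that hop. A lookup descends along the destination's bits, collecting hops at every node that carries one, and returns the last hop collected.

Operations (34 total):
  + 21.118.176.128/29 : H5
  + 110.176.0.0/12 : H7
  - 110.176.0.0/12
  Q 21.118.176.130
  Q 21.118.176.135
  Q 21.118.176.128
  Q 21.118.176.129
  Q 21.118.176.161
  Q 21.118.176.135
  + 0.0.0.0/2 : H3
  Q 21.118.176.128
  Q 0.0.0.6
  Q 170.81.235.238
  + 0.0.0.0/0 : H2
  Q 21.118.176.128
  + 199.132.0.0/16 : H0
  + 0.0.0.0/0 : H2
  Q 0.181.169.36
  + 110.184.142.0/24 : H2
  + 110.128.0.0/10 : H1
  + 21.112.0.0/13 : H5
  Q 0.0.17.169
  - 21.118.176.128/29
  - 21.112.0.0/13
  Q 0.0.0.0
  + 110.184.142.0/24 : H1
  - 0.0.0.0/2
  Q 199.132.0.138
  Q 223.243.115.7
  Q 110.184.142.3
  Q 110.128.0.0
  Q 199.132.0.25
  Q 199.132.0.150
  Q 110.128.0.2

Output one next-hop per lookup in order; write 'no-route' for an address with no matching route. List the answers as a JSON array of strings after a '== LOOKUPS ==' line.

Process each operation:
  + 21.118.176.128/29 (H5) depth=29
  + 110.176.0.0/12 (H7) depth=12
  - 110.176.0.0/12 clear@12
  ? 21.118.176.130  path d0:-→d1:-→d2:-→d3:-→d4:-→d5:-→d6:-→d7:-→d8:-→d9:-→d10:-→d11:-→d12:-→d13:-→d14:-→d15:-→d16:-→d17:-→d18:-→d19:-→d20:-→d21:-→d22:-→d23:-→d24:-→d25:-→d26:-→d27:-→d28:-→d29:H5  best=H5
  ? 21.118.176.135  path d0:-→d1:-→d2:-→d3:-→d4:-→d5:-→d6:-→d7:-→d8:-→d9:-→d10:-→d11:-→d12:-→d13:-→d14:-→d15:-→d16:-→d17:-→d18:-→d19:-→d20:-→d21:-→d22:-→d23:-→d24:-→d25:-→d26:-→d27:-→d28:-→d29:H5  best=H5
  ? 21.118.176.128  path d0:-→d1:-→d2:-→d3:-→d4:-→d5:-→d6:-→d7:-→d8:-→d9:-→d10:-→d11:-→d12:-→d13:-→d14:-→d15:-→d16:-→d17:-→d18:-→d19:-→d20:-→d21:-→d22:-→d23:-→d24:-→d25:-→d26:-→d27:-→d28:-→d29:H5  best=H5
  ? 21.118.176.129  path d0:-→d1:-→d2:-→d3:-→d4:-→d5:-→d6:-→d7:-→d8:-→d9:-→d10:-→d11:-→d12:-→d13:-→d14:-→d15:-→d16:-→d17:-→d18:-→d19:-→d20:-→d21:-→d22:-→d23:-→d24:-→d25:-→d26:-→d27:-→d28:-→d29:H5  best=H5
  ? 21.118.176.161  path d0:-→d1:-→d2:-→d3:-→d4:-→d5:-→d6:-→d7:-→d8:-→d9:-→d10:-→d11:-→d12:-→d13:-→d14:-→d15:-→d16:-→d17:-→d18:-→d19:-→d20:-→d21:-→d22:-→d23:-→d24:-→d25:-→d26:-  best=no-route
  ? 21.118.176.135  path d0:-→d1:-→d2:-→d3:-→d4:-→d5:-→d6:-→d7:-→d8:-→d9:-→d10:-→d11:-→d12:-→d13:-→d14:-→d15:-→d16:-→d17:-→d18:-→d19:-→d20:-→d21:-→d22:-→d23:-→d24:-→d25:-→d26:-→d27:-→d28:-→d29:H5  best=H5
  + 0.0.0.0/2 (H3) depth=2
  ? 21.118.176.128  path d0:-→d1:-→d2:H3→d3:-→d4:-→d5:-→d6:-→d7:-→d8:-→d9:-→d10:-→d11:-→d12:-→d13:-→d14:-→d15:-→d16:-→d17:-→d18:-→d19:-→d20:-→d21:-→d22:-→d23:-→d24:-→d25:-→d26:-→d27:-→d28:-→d29:H5  best=H5
  ? 0.0.0.6  path d0:-→d1:-→d2:H3→d3:-  best=H3
  ? 170.81.235.238  path d0:-  best=no-route
  + 0.0.0.0/0 (H2) depth=0
  ? 21.118.176.128  path d0:H2→d1:-→d2:H3→d3:-→d4:-→d5:-→d6:-→d7:-→d8:-→d9:-→d10:-→d11:-→d12:-→d13:-→d14:-→d15:-→d16:-→d17:-→d18:-→d19:-→d20:-→d21:-→d22:-→d23:-→d24:-→d25:-→d26:-→d27:-→d28:-→d29:H5  best=H5
  + 199.132.0.0/16 (H0) depth=16
  + 0.0.0.0/0 (H2) depth=0
  ? 0.181.169.36  path d0:H2→d1:-→d2:H3→d3:-  best=H3
  + 110.184.142.0/24 (H2) depth=24
  + 110.128.0.0/10 (H1) depth=10
  + 21.112.0.0/13 (H5) depth=13
  ? 0.0.17.169  path d0:H2→d1:-→d2:H3→d3:-  best=H3
  - 21.118.176.128/29 clear@29
  - 21.112.0.0/13 clear@13
  ? 0.0.0.0  path d0:H2→d1:-→d2:H3→d3:-  best=H3
  + 110.184.142.0/24 (H1) depth=24
  - 0.0.0.0/2 clear@2
  ? 199.132.0.138  path d0:H2→d1:-→d2:-→d3:-→d4:-→d5:-→d6:-→d7:-→d8:-→d9:-→d10:-→d11:-→d12:-→d13:-→d14:-→d15:-→d16:H0  best=H0
  ? 223.243.115.7  path d0:H2→d1:-→d2:-→d3:-  best=H2
  ? 110.184.142.3  path d0:H2→d1:-→d2:-→d3:-→d4:-→d5:-→d6:-→d7:-→d8:-→d9:-→d10:H1→d11:-→d12:-→d13:-→d14:-→d15:-→d16:-→d17:-→d18:-→d19:-→d20:-→d21:-→d22:-→d23:-→d24:H1  best=H1
  ? 110.128.0.0  path d0:H2→d1:-→d2:-→d3:-→d4:-→d5:-→d6:-→d7:-→d8:-→d9:-→d10:H1  best=H1
  ? 199.132.0.25  path d0:H2→d1:-→d2:-→d3:-→d4:-→d5:-→d6:-→d7:-→d8:-→d9:-→d10:-→d11:-→d12:-→d13:-→d14:-→d15:-→d16:H0  best=H0
  ? 199.132.0.150  path d0:H2→d1:-→d2:-→d3:-→d4:-→d5:-→d6:-→d7:-→d8:-→d9:-→d10:-→d11:-→d12:-→d13:-→d14:-→d15:-→d16:H0  best=H0
  ? 110.128.0.2  path d0:H2→d1:-→d2:-→d3:-→d4:-→d5:-→d6:-→d7:-→d8:-→d9:-→d10:H1  best=H1

== LOOKUPS ==
["H5","H5","H5","H5","no-route","H5","H5","H3","no-route","H5","H3","H3","H3","H0","H2","H1","H1","H0","H0","H1"]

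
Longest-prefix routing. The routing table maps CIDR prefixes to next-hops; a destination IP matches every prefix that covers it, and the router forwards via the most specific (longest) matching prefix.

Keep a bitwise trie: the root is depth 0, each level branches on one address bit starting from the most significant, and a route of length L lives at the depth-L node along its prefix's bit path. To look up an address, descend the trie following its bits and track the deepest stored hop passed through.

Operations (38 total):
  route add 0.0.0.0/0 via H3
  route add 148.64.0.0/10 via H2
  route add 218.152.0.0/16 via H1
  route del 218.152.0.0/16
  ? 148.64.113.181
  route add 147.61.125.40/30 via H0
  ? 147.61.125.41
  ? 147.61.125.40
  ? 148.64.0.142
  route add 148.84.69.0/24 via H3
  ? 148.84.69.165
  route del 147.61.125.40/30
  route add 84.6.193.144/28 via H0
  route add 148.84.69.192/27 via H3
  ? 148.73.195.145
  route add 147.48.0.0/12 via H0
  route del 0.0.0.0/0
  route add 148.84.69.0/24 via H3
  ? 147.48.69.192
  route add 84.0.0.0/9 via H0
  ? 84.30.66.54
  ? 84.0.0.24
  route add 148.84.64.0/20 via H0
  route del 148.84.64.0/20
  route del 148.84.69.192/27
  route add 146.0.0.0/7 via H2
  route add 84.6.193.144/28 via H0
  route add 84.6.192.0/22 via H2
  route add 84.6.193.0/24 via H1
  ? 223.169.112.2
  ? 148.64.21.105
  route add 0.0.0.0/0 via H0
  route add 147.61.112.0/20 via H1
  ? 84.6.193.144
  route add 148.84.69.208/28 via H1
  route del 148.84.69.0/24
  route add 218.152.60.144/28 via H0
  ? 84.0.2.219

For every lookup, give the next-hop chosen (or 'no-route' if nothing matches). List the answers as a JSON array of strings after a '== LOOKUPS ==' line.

Apply in order:
  + 0.0.0.0/0 (H3) depth=0
  + 148.64.0.0/10 (H2) depth=10
  + 218.152.0.0/16 (H1) depth=16
  - 218.152.0.0/16 clear@16
  Q 148.64.113.181: descend 1001010001 ; hops seen [H3,H2] ; pick H2
  + 147.61.125.40/30 (H0) depth=30
  Q 147.61.125.41: descend 100100110011110101111101001010 ; hops seen [H3,H0] ; pick H0
  Q 147.61.125.40: descend 100100110011110101111101001010 ; hops seen [H3,H0] ; pick H0
  Q 148.64.0.142: descend 1001010001 ; hops seen [H3,H2] ; pick H2
  + 148.84.69.0/24 (H3) depth=24
  Q 148.84.69.165: descend 100101000101010001000101 ; hops seen [H3,H2,H3] ; pick H3
  - 147.61.125.40/30 clear@30
  + 84.6.193.144/28 (H0) depth=28
  + 148.84.69.192/27 (H3) depth=27
  Q 148.73.195.145: descend 10010100010 ; hops seen [H3,H2] ; pick H2
  + 147.48.0.0/12 (H0) depth=12
  - 0.0.0.0/0 clear@0
  + 148.84.69.0/24 (H3) depth=24
  Q 147.48.69.192: descend 100100110011 ; hops seen [H0] ; pick H0
  + 84.0.0.0/9 (H0) depth=9
  Q 84.30.66.54: descend 01010100000 ; hops seen [H0] ; pick H0
  Q 84.0.0.24: descend 0101010000000 ; hops seen [H0] ; pick H0
  + 148.84.64.0/20 (H0) depth=20
  - 148.84.64.0/20 clear@20
  - 148.84.69.192/27 clear@27
  + 146.0.0.0/7 (H2) depth=7
  + 84.6.193.144/28 (H0) depth=28
  + 84.6.192.0/22 (H2) depth=22
  + 84.6.193.0/24 (H1) depth=24
  Q 223.169.112.2: descend 11011 ; hops seen [∅] ; pick no-route
  Q 148.64.21.105: descend 10010100010 ; hops seen [H2] ; pick H2
  + 0.0.0.0/0 (H0) depth=0
  + 147.61.112.0/20 (H1) depth=20
  Q 84.6.193.144: descend 0101010000000110110000011001 ; hops seen [H0,H0,H2,H1,H0] ; pick H0
  + 148.84.69.208/28 (H1) depth=28
  - 148.84.69.0/24 clear@24
  + 218.152.60.144/28 (H0) depth=28
  Q 84.0.2.219: descend 0101010000000 ; hops seen [H0,H0] ; pick H0

== LOOKUPS ==
["H2","H0","H0","H2","H3","H2","H0","H0","H0","no-route","H2","H0","H0"]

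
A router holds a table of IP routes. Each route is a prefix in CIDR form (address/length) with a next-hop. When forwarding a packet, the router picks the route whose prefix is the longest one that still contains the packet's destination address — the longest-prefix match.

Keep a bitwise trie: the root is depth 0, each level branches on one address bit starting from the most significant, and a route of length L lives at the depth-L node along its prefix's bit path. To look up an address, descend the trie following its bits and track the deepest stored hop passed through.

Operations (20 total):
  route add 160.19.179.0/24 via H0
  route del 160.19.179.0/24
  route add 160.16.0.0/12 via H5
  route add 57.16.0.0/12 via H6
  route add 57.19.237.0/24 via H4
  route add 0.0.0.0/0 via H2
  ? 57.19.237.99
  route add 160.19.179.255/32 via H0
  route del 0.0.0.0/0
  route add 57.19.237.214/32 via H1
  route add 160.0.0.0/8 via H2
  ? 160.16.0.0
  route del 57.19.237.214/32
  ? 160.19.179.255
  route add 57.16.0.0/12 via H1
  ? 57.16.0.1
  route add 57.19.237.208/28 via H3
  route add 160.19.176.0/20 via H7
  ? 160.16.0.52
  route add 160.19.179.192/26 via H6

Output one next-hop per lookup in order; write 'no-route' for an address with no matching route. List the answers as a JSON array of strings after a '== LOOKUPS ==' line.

Trace:
  + 160.19.179.0/24 (H0) depth=24
  del 160.19.179.0/24 (clear depth 24)
  + 160.16.0.0/12 (H5) depth=12
  + 57.16.0.0/12 (H6) depth=12
  + 57.19.237.0/24 (H4) depth=24
  + 0.0.0.0/0 (H2) depth=0
  lookup 57.19.237.99: bits 001110010001001111101101 walk d0:H2→d1:-→d2:-→d3:-→d4:-→d5:-→d6:-→d7:-→d8:-→d9:-→d10:-→d11:-→d12:H6→d13:-→d14:-→d15:-→d16:-→d17:-→d18:-→d19:-→d20:-→d21:-→d22:-→d23:-→d24:H4 -> H4
  + 160.19.179.255/32 (H0) depth=32
  del 0.0.0.0/0 (clear depth 0)
  + 57.19.237.214/32 (H1) depth=32
  + 160.0.0.0/8 (H2) depth=8
  lookup 160.16.0.0: bits 10100000000100 walk d0:-→d1:-→d2:-→d3:-→d4:-→d5:-→d6:-→d7:-→d8:H2→d9:-→d10:-→d11:-→d12:H5→d13:-→d14:- -> H5
  del 57.19.237.214/32 (clear depth 32)
  lookup 160.19.179.255: bits 10100000000100111011001111111111 walk d0:-→d1:-→d2:-→d3:-→d4:-→d5:-→d6:-→d7:-→d8:H2→d9:-→d10:-→d11:-→d12:H5→d13:-→d14:-→d15:-→d16:-→d17:-→d18:-→d19:-→d20:-→d21:-→d22:-→d23:-→d24:-→d25:-→d26:-→d27:-→d28:-→d29:-→d30:-→d31:-→d32:H0 -> H0
  + 57.16.0.0/12 (H1) depth=12
  lookup 57.16.0.1: bits 00111001000100 walk d0:-→d1:-→d2:-→d3:-→d4:-→d5:-→d6:-→d7:-→d8:-→d9:-→d10:-→d11:-→d12:H1→d13:-→d14:- -> H1
  + 57.19.237.208/28 (H3) depth=28
  + 160.19.176.0/20 (H7) depth=20
  lookup 160.16.0.52: bits 10100000000100 walk d0:-→d1:-→d2:-→d3:-→d4:-→d5:-→d6:-→d7:-→d8:H2→d9:-→d10:-→d11:-→d12:H5→d13:-→d14:- -> H5
  + 160.19.179.192/26 (H6) depth=26

== LOOKUPS ==
["H4","H5","H0","H1","H5"]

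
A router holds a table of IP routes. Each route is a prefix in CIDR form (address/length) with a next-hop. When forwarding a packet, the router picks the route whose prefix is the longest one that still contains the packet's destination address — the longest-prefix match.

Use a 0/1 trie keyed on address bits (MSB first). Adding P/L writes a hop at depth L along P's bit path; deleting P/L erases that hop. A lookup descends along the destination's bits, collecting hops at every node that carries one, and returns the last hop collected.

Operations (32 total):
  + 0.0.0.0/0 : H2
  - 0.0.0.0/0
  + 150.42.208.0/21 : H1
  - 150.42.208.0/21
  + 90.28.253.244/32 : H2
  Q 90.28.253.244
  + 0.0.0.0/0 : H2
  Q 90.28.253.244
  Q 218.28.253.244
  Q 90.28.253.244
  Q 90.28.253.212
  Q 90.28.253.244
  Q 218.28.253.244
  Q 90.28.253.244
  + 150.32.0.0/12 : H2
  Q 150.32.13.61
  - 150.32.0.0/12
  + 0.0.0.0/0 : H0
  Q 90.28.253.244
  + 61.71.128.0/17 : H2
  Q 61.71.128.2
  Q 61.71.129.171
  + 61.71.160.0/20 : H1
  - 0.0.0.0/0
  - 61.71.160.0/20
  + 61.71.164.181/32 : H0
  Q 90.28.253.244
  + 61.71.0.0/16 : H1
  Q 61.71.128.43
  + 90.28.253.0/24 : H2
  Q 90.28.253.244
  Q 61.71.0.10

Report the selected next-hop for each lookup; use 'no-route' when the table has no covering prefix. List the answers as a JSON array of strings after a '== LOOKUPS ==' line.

Trace:
  add 0.0.0.0/0 -> H2 at depth 0
  del 0.0.0.0/0 (clear depth 0)
  add 150.42.208.0/21 -> H1 at depth 21
  del 150.42.208.0/21 (clear depth 21)
  add 90.28.253.244/32 -> H2 at depth 32
  lookup 90.28.253.244: bits 01011010000111001111110111110100 walk d0:-→d1:-→d2:-→d3:-→d4:-→d5:-→d6:-→d7:-→d8:-→d9:-→d10:-→d11:-→d12:-→d13:-→d14:-→d15:-→d16:-→d17:-→d18:-→d19:-→d20:-→d21:-→d22:-→d23:-→d24:-→d25:-→d26:-→d27:-→d28:-→d29:-→d30:-→d31:-→d32:H2 -> H2
  add 0.0.0.0/0 -> H2 at depth 0
  lookup 90.28.253.244: bits 01011010000111001111110111110100 walk d0:H2→d1:-→d2:-→d3:-→d4:-→d5:-→d6:-→d7:-→d8:-→d9:-→d10:-→d11:-→d12:-→d13:-→d14:-→d15:-→d16:-→d17:-→d18:-→d19:-→d20:-→d21:-→d22:-→d23:-→d24:-→d25:-→d26:-→d27:-→d28:-→d29:-→d30:-→d31:-→d32:H2 -> H2
  lookup 218.28.253.244: bits 1 walk d0:H2→d1:- -> H2
  lookup 90.28.253.244: bits 01011010000111001111110111110100 walk d0:H2→d1:-→d2:-→d3:-→d4:-→d5:-→d6:-→d7:-→d8:-→d9:-→d10:-→d11:-→d12:-→d13:-→d14:-→d15:-→d16:-→d17:-→d18:-→d19:-→d20:-→d21:-→d22:-→d23:-→d24:-→d25:-→d26:-→d27:-→d28:-→d29:-→d30:-→d31:-→d32:H2 -> H2
  lookup 90.28.253.212: bits 01011010000111001111110111 walk d0:H2→d1:-→d2:-→d3:-→d4:-→d5:-→d6:-→d7:-→d8:-→d9:-→d10:-→d11:-→d12:-→d13:-→d14:-→d15:-→d16:-→d17:-→d18:-→d19:-→d20:-→d21:-→d22:-→d23:-→d24:-→d25:-→d26:- -> H2
  lookup 90.28.253.244: bits 01011010000111001111110111110100 walk d0:H2→d1:-→d2:-→d3:-→d4:-→d5:-→d6:-→d7:-→d8:-→d9:-→d10:-→d11:-→d12:-→d13:-→d14:-→d15:-→d16:-→d17:-→d18:-→d19:-→d20:-→d21:-→d22:-→d23:-→d24:-→d25:-→d26:-→d27:-→d28:-→d29:-→d30:-→d31:-→d32:H2 -> H2
  lookup 218.28.253.244: bits 1 walk d0:H2→d1:- -> H2
  lookup 90.28.253.244: bits 01011010000111001111110111110100 walk d0:H2→d1:-→d2:-→d3:-→d4:-→d5:-→d6:-→d7:-→d8:-→d9:-→d10:-→d11:-→d12:-→d13:-→d14:-→d15:-→d16:-→d17:-→d18:-→d19:-→d20:-→d21:-→d22:-→d23:-→d24:-→d25:-→d26:-→d27:-→d28:-→d29:-→d30:-→d31:-→d32:H2 -> H2
  add 150.32.0.0/12 -> H2 at depth 12
  lookup 150.32.13.61: bits 100101100010 walk d0:H2→d1:-→d2:-→d3:-→d4:-→d5:-→d6:-→d7:-→d8:-→d9:-→d10:-→d11:-→d12:H2 -> H2
  del 150.32.0.0/12 (clear depth 12)
  add 0.0.0.0/0 -> H0 at depth 0
  lookup 90.28.253.244: bits 01011010000111001111110111110100 walk d0:H0→d1:-→d2:-→d3:-→d4:-→d5:-→d6:-→d7:-→d8:-→d9:-→d10:-→d11:-→d12:-→d13:-→d14:-→d15:-→d16:-→d17:-→d18:-→d19:-→d20:-→d21:-→d22:-→d23:-→d24:-→d25:-→d26:-→d27:-→d28:-→d29:-→d30:-→d31:-→d32:H2 -> H2
  add 61.71.128.0/17 -> H2 at depth 17
  lookup 61.71.128.2: bits 00111101010001111 walk d0:H0→d1:-→d2:-→d3:-→d4:-→d5:-→d6:-→d7:-→d8:-→d9:-→d10:-→d11:-→d12:-→d13:-→d14:-→d15:-→d16:-→d17:H2 -> H2
  lookup 61.71.129.171: bits 00111101010001111 walk d0:H0→d1:-→d2:-→d3:-→d4:-→d5:-→d6:-→d7:-→d8:-→d9:-→d10:-→d11:-→d12:-→d13:-→d14:-→d15:-→d16:-→d17:H2 -> H2
  add 61.71.160.0/20 -> H1 at depth 20
  del 0.0.0.0/0 (clear depth 0)
  del 61.71.160.0/20 (clear depth 20)
  add 61.71.164.181/32 -> H0 at depth 32
  lookup 90.28.253.244: bits 01011010000111001111110111110100 walk d0:-→d1:-→d2:-→d3:-→d4:-→d5:-→d6:-→d7:-→d8:-→d9:-→d10:-→d11:-→d12:-→d13:-→d14:-→d15:-→d16:-→d17:-→d18:-→d19:-→d20:-→d21:-→d22:-→d23:-→d24:-→d25:-→d26:-→d27:-→d28:-→d29:-→d30:-→d31:-→d32:H2 -> H2
  add 61.71.0.0/16 -> H1 at depth 16
  lookup 61.71.128.43: bits 001111010100011110 walk d0:-→d1:-→d2:-→d3:-→d4:-→d5:-→d6:-→d7:-→d8:-→d9:-→d10:-→d11:-→d12:-→d13:-→d14:-→d15:-→d16:H1→d17:H2→d18:- -> H2
  add 90.28.253.0/24 -> H2 at depth 24
  lookup 90.28.253.244: bits 01011010000111001111110111110100 walk d0:-→d1:-→d2:-→d3:-→d4:-→d5:-→d6:-→d7:-→d8:-→d9:-→d10:-→d11:-→d12:-→d13:-→d14:-→d15:-→d16:-→d17:-→d18:-→d19:-→d20:-→d21:-→d22:-→d23:-→d24:H2→d25:-→d26:-→d27:-→d28:-→d29:-→d30:-→d31:-→d32:H2 -> H2
  lookup 61.71.0.10: bits 0011110101000111 walk d0:-→d1:-→d2:-→d3:-→d4:-→d5:-→d6:-→d7:-→d8:-→d9:-→d10:-→d11:-→d12:-→d13:-→d14:-→d15:-→d16:H1 -> H1

== LOOKUPS ==
["H2","H2","H2","H2","H2","H2","H2","H2","H2","H2","H2","H2","H2","H2","H2","H1"]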